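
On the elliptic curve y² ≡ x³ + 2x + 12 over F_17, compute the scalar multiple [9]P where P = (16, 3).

Double-and-add on 9 = (1001)₂. Start with P = (16, 3) for the leading 1-bit.
double: tangent at (16, 3): λ = (3·16² + 2)/(2·3) ≡ 5/6. 6⁻¹ ≡ 3 (mod 17), so λ ≡ 5·3 ≡ 15.
  x = λ² - 16 - 16 = 225 - 32 ≡ 6; y = λ·(16 - 6) - 3 ≡ 11. → (6, 11)
double: tangent at (6, 11): λ = (3·6² + 2)/(2·11) ≡ 8/5. 5⁻¹ ≡ 7 (mod 17), so λ ≡ 8·7 ≡ 5.
  x = λ² - 6 - 6 = 25 - 12 ≡ 13; y = λ·(6 - 13) - 11 ≡ 5. → (13, 5)
double: tangent at (13, 5): λ = (3·13² + 2)/(2·5) ≡ 16/10. 10⁻¹ ≡ 12 (mod 17) since 10·12 = 120 ≡ 1, so λ ≡ 16·12 ≡ 5.
  x = λ² - 13 - 13 = 25 - 26 ≡ 16; y = λ·(13 - 16) - 5 ≡ 14. → (16, 14)
add P: (16, 14) + (16, 3): same x and y₁ ≡ -y₂, so the sum is 𝒪.

O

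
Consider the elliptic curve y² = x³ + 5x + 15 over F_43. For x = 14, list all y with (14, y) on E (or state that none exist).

x³ + 5x + 15 = 2829 ≡ 34 (mod 43).
34 is a non-residue mod 43; no y exists.

none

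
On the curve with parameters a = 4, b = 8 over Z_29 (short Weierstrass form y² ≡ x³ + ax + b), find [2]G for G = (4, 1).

(1, 19)

tangent at (4, 1): λ = (3·4² + 4)/(2·1) ≡ 23/2. 2⁻¹ ≡ 15 (mod 29) since 2·15 = 30 ≡ 1, so λ ≡ 23·15 ≡ 26.
  x = λ² - 4 - 4 = 676 - 8 ≡ 1; y = λ·(4 - 1) - 1 ≡ 19. → (1, 19)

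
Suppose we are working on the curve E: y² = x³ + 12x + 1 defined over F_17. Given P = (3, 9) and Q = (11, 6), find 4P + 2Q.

(10, 13)

First 4P:
Double-and-add on 4 = (100)₂. Start with P = (3, 9) for the leading 1-bit.
double: tangent at (3, 9): λ = (3·3² + 12)/(2·9) ≡ 5/1. 1⁻¹ ≡ 1 (mod 17) since 1·1 = 1 ≡ 1, so λ ≡ 5·1 ≡ 5.
  x = λ² - 3 - 3 = 25 - 6 ≡ 2; y = λ·(3 - 2) - 9 ≡ 13. → (2, 13)
double: tangent at (2, 13): λ = (3·2² + 12)/(2·13) ≡ 7/9. 9⁻¹ ≡ 2 (mod 17), so λ ≡ 7·2 ≡ 14.
  x = λ² - 2 - 2 = 196 - 4 ≡ 5; y = λ·(2 - 5) - 13 ≡ 13. → (5, 13)
4P = (5, 13).
Next 2Q:
Repeated addition: build up to 2Q.
2Q: tangent at (11, 6): λ = (3·11² + 12)/(2·6) ≡ 1/12. 12⁻¹ ≡ 10 (mod 17) since 12·10 = 120 ≡ 1, so λ ≡ 1·10 ≡ 10.
  x = λ² - 11 - 11 = 100 - 22 ≡ 10; y = λ·(11 - 10) - 6 ≡ 4. → (10, 4)
2Q = (10, 4).
Finally 4P + 2Q:
(5, 13) + (10, 4). λ = (4 - 13)/(10 - 5) ≡ 8/5 mod 17. 5⁻¹ ≡ 7 (mod 17) since 5·7 = 35 ≡ 1, so λ ≡ 5.
  x = λ² - 5 - 10 = 25 - 15 ≡ 10; y = λ·(5 - 10) - 13 ≡ 13. → (10, 13)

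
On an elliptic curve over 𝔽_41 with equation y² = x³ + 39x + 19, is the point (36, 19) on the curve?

y² = 19² ≡ 33; x³ + 39x + 19 = 48079 ≡ 27 (mod 41). 33 ≠ 27.

no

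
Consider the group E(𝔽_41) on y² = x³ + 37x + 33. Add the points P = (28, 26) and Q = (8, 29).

(0, 19)

(28, 26) + (8, 29). λ = (29 - 26)/(8 - 28) ≡ 3/21 mod 41. 21⁻¹ ≡ 2 (mod 41) since 21·2 = 42 ≡ 1, so λ ≡ 6.
  x = λ² - 28 - 8 = 36 - 36 ≡ 0; y = λ·(28 - 0) - 26 ≡ 19. → (0, 19)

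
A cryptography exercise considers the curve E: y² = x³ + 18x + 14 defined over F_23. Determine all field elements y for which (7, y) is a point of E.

x³ + 18x + 14 = 483 ≡ 0 (mod 23).
Only y = 0 satisfies y² ≡ 0.

0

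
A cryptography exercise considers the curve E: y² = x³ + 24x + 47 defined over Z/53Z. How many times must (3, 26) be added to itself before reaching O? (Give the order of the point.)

10

2P: tangent at (3, 26): λ = (3·3² + 24)/(2·26) ≡ 51/52. 52⁻¹ ≡ 52 (mod 53) since 52·52 = 2704 ≡ 1, so λ ≡ 51·52 ≡ 2.
  x = λ² - 3 - 3 = 4 - 6 ≡ 51; y = λ·(3 - 51) - 26 ≡ 37. → (51, 37)
3P: (51, 37) + (3, 26). λ = (26 - 37)/(3 - 51) ≡ 42/5 mod 53. 5⁻¹ ≡ 32 (mod 53) since 5·32 = 160 ≡ 1, so λ ≡ 19.
  x = λ² - 51 - 3 = 361 - 54 ≡ 42; y = λ·(51 - 42) - 37 ≡ 28. → (42, 28)
4P: (42, 28) + (3, 26). λ = (26 - 28)/(3 - 42) ≡ 51/14 mod 53. 14⁻¹ ≡ 19 (mod 53), so λ ≡ 15.
  x = λ² - 42 - 3 = 225 - 45 ≡ 21; y = λ·(42 - 21) - 28 ≡ 22. → (21, 22)
5P: (21, 22) + (3, 26). λ = (26 - 22)/(3 - 21) ≡ 4/35 mod 53. 35⁻¹ ≡ 50 (mod 53) since 35·50 = 1750 ≡ 1, so λ ≡ 41.
  x = λ² - 21 - 3 = 1681 - 24 ≡ 14; y = λ·(21 - 14) - 22 ≡ 0. → (14, 0)
6P: (14, 0) + (3, 26). λ = (26 - 0)/(3 - 14) ≡ 26/42 mod 53. 42⁻¹ ≡ 24 (mod 53), so λ ≡ 41.
  x = λ² - 14 - 3 = 1681 - 17 ≡ 21; y = λ·(14 - 21) - 0 ≡ 31. → (21, 31)
7P: (21, 31) + (3, 26). λ = (26 - 31)/(3 - 21) ≡ 48/35 mod 53. 35⁻¹ ≡ 50 (mod 53) since 35·50 = 1750 ≡ 1, so λ ≡ 15.
  x = λ² - 21 - 3 = 225 - 24 ≡ 42; y = λ·(21 - 42) - 31 ≡ 25. → (42, 25)
8P: (42, 25) + (3, 26). λ = (26 - 25)/(3 - 42) ≡ 1/14 mod 53. 14⁻¹ ≡ 19 (mod 53), so λ ≡ 19.
  x = λ² - 42 - 3 = 361 - 45 ≡ 51; y = λ·(42 - 51) - 25 ≡ 16. → (51, 16)
9P: (51, 16) + (3, 26). λ = (26 - 16)/(3 - 51) ≡ 10/5 mod 53. 5⁻¹ ≡ 32 (mod 53) since 5·32 = 160 ≡ 1, so λ ≡ 2.
  x = λ² - 51 - 3 = 4 - 54 ≡ 3; y = λ·(51 - 3) - 16 ≡ 27. → (3, 27)
10P: (3, 27) + (3, 26): same x and y₁ ≡ -y₂, so the sum is O.
10P = O, so the order is 10.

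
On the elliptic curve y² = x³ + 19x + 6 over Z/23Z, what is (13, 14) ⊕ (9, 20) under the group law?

(9, 3)

(13, 14) + (9, 20). λ = (20 - 14)/(9 - 13) ≡ 6/19 mod 23. 19⁻¹ ≡ 17 (mod 23) since 19·17 = 323 ≡ 1, so λ ≡ 10.
  x = λ² - 13 - 9 = 100 - 22 ≡ 9; y = λ·(13 - 9) - 14 ≡ 3. → (9, 3)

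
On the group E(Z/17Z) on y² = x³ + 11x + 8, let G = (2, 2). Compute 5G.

(16, 8)

Double-and-add on 5 = (101)₂. Start with G = (2, 2) for the leading 1-bit.
double: tangent at (2, 2): λ = (3·2² + 11)/(2·2) ≡ 6/4. 4⁻¹ ≡ 13 (mod 17), so λ ≡ 6·13 ≡ 10.
  x = λ² - 2 - 2 = 100 - 4 ≡ 11; y = λ·(2 - 11) - 2 ≡ 10. → (11, 10)
double: tangent at (11, 10): λ = (3·11² + 11)/(2·10) ≡ 0/3. 3⁻¹ ≡ 6 (mod 17), so λ ≡ 0·6 ≡ 0.
  x = λ² - 11 - 11 = 0 - 22 ≡ 12; y = λ·(11 - 12) - 10 ≡ 7. → (12, 7)
add G: (12, 7) + (2, 2). λ = (2 - 7)/(2 - 12) ≡ 12/7 mod 17. 7⁻¹ ≡ 5 (mod 17), so λ ≡ 9.
  x = λ² - 12 - 2 = 81 - 14 ≡ 16; y = λ·(12 - 16) - 7 ≡ 8. → (16, 8)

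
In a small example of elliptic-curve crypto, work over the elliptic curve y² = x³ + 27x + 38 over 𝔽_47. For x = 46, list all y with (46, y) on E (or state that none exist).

none

x³ + 27x + 38 = 98616 ≡ 10 (mod 47).
10 is a non-residue mod 47; no y exists.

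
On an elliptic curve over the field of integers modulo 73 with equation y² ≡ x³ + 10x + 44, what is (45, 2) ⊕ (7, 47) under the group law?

(45, 2) + (7, 47). λ = (47 - 2)/(7 - 45) ≡ 45/35 mod 73. 35⁻¹ ≡ 48 (mod 73), so λ ≡ 43.
  x = λ² - 45 - 7 = 1849 - 52 ≡ 45; y = λ·(45 - 45) - 2 ≡ 71. → (45, 71)

(45, 71)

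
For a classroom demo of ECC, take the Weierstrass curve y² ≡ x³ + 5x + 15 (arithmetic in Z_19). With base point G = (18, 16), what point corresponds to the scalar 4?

Double-and-add on 4 = (100)₂. Start with G = (18, 16) for the leading 1-bit.
double: tangent at (18, 16): λ = (3·18² + 5)/(2·16) ≡ 8/13. 13⁻¹ ≡ 3 (mod 19) since 13·3 = 39 ≡ 1, so λ ≡ 8·3 ≡ 5.
  x = λ² - 18 - 18 = 25 - 36 ≡ 8; y = λ·(18 - 8) - 16 ≡ 15. → (8, 15)
double: tangent at (8, 15): λ = (3·8² + 5)/(2·15) ≡ 7/11. 11⁻¹ ≡ 7 (mod 19), so λ ≡ 7·7 ≡ 11.
  x = λ² - 8 - 8 = 121 - 16 ≡ 10; y = λ·(8 - 10) - 15 ≡ 1. → (10, 1)

(10, 1)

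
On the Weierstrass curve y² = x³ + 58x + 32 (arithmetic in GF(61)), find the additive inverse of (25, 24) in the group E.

-(25, 24) = (25, -24 mod 61) = (25, 37).

(25, 37)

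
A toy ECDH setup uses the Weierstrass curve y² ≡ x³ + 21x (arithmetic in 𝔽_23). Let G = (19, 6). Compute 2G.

(8, 17)

tangent at (19, 6): λ = (3·19² + 21)/(2·6) ≡ 0/12. 12⁻¹ ≡ 2 (mod 23), so λ ≡ 0·2 ≡ 0.
  x = λ² - 19 - 19 = 0 - 38 ≡ 8; y = λ·(19 - 8) - 6 ≡ 17. → (8, 17)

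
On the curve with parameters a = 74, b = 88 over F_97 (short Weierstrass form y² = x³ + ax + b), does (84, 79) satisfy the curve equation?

yes

y² = 79² ≡ 33; x³ + 74x + 88 = 599008 ≡ 33 (mod 97). 33 = 33.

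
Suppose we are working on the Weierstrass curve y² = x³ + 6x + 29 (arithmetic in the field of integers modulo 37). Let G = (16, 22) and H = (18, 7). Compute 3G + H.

(12, 4)

First 3G:
Repeated addition: build up to 3G.
2G: tangent at (16, 22): λ = (3·16² + 6)/(2·22) ≡ 34/7. 7⁻¹ ≡ 16 (mod 37), so λ ≡ 34·16 ≡ 26.
  x = λ² - 16 - 16 = 676 - 32 ≡ 15; y = λ·(16 - 15) - 22 ≡ 4. → (15, 4)
3G: (15, 4) + (16, 22). λ = (22 - 4)/(16 - 15) ≡ 18/1 mod 37. 1⁻¹ ≡ 1 (mod 37), so λ ≡ 18.
  x = λ² - 15 - 16 = 324 - 31 ≡ 34; y = λ·(15 - 34) - 4 ≡ 24. → (34, 24)
3G = (34, 24).
Finally 3G + H:
(34, 24) + (18, 7). λ = (7 - 24)/(18 - 34) ≡ 20/21 mod 37. 21⁻¹ ≡ 30 (mod 37), so λ ≡ 8.
  x = λ² - 34 - 18 = 64 - 52 ≡ 12; y = λ·(34 - 12) - 24 ≡ 4. → (12, 4)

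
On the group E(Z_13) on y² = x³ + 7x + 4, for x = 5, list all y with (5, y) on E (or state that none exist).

none

x³ + 7x + 4 = 164 ≡ 8 (mod 13).
8 is a non-residue mod 13; no y exists.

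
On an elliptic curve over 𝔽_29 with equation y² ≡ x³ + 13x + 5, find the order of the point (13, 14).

8

2P: tangent at (13, 14): λ = (3·13² + 13)/(2·14) ≡ 27/28. 28⁻¹ ≡ 28 (mod 29) since 28·28 = 784 ≡ 1, so λ ≡ 27·28 ≡ 2.
  x = λ² - 13 - 13 = 4 - 26 ≡ 7; y = λ·(13 - 7) - 14 ≡ 27. → (7, 27)
3P: (7, 27) + (13, 14). λ = (14 - 27)/(13 - 7) ≡ 16/6 mod 29. 6⁻¹ ≡ 5 (mod 29) since 6·5 = 30 ≡ 1, so λ ≡ 22.
  x = λ² - 7 - 13 = 484 - 20 ≡ 0; y = λ·(7 - 0) - 27 ≡ 11. → (0, 11)
4P: (0, 11) + (13, 14). λ = (14 - 11)/(13 - 0) ≡ 3/13 mod 29. 13⁻¹ ≡ 9 (mod 29), so λ ≡ 27.
  x = λ² - 0 - 13 = 729 - 13 ≡ 20; y = λ·(0 - 20) - 11 ≡ 0. → (20, 0)
5P: (20, 0) + (13, 14). λ = (14 - 0)/(13 - 20) ≡ 14/22 mod 29. 22⁻¹ ≡ 4 (mod 29), so λ ≡ 27.
  x = λ² - 20 - 13 = 729 - 33 ≡ 0; y = λ·(20 - 0) - 0 ≡ 18. → (0, 18)
6P: (0, 18) + (13, 14). λ = (14 - 18)/(13 - 0) ≡ 25/13 mod 29. 13⁻¹ ≡ 9 (mod 29), so λ ≡ 22.
  x = λ² - 0 - 13 = 484 - 13 ≡ 7; y = λ·(0 - 7) - 18 ≡ 2. → (7, 2)
7P: (7, 2) + (13, 14). λ = (14 - 2)/(13 - 7) ≡ 12/6 mod 29. 6⁻¹ ≡ 5 (mod 29), so λ ≡ 2.
  x = λ² - 7 - 13 = 4 - 20 ≡ 13; y = λ·(7 - 13) - 2 ≡ 15. → (13, 15)
8P: (13, 15) + (13, 14): same x and y₁ ≡ -y₂, so the sum is O.
8P = O, so the order is 8.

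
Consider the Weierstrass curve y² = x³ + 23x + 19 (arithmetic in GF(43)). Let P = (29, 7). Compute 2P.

tangent at (29, 7): λ = (3·29² + 23)/(2·7) ≡ 9/14. 14⁻¹ ≡ 40 (mod 43) since 14·40 = 560 ≡ 1, so λ ≡ 9·40 ≡ 16.
  x = λ² - 29 - 29 = 256 - 58 ≡ 26; y = λ·(29 - 26) - 7 ≡ 41. → (26, 41)

(26, 41)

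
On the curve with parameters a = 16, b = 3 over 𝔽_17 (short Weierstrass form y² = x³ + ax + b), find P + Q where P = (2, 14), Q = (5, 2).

(9, 14)

(2, 14) + (5, 2). λ = (2 - 14)/(5 - 2) ≡ 5/3 mod 17. 3⁻¹ ≡ 6 (mod 17), so λ ≡ 13.
  x = λ² - 2 - 5 = 169 - 7 ≡ 9; y = λ·(2 - 9) - 14 ≡ 14. → (9, 14)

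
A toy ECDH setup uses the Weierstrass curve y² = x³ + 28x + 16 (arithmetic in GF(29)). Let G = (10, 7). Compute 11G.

(1, 25)

Repeated addition: build up to 11G.
2G: tangent at (10, 7): λ = (3·10² + 28)/(2·7) ≡ 9/14. 14⁻¹ ≡ 27 (mod 29), so λ ≡ 9·27 ≡ 11.
  x = λ² - 10 - 10 = 121 - 20 ≡ 14; y = λ·(10 - 14) - 7 ≡ 7. → (14, 7)
3G: (14, 7) + (10, 7). λ = (7 - 7)/(10 - 14) ≡ 0/25 mod 29. 25⁻¹ ≡ 7 (mod 29), so λ ≡ 0.
  x = λ² - 14 - 10 = 0 - 24 ≡ 5; y = λ·(14 - 5) - 7 ≡ 22. → (5, 22)
4G: (5, 22) + (10, 7). λ = (7 - 22)/(10 - 5) ≡ 14/5 mod 29. 5⁻¹ ≡ 6 (mod 29), so λ ≡ 26.
  x = λ² - 5 - 10 = 676 - 15 ≡ 23; y = λ·(5 - 23) - 22 ≡ 3. → (23, 3)
5G: (23, 3) + (10, 7). λ = (7 - 3)/(10 - 23) ≡ 4/16 mod 29. 16⁻¹ ≡ 20 (mod 29), so λ ≡ 22.
  x = λ² - 23 - 10 = 484 - 33 ≡ 16; y = λ·(23 - 16) - 3 ≡ 6. → (16, 6)
6G: (16, 6) + (10, 7). λ = (7 - 6)/(10 - 16) ≡ 1/23 mod 29. 23⁻¹ ≡ 24 (mod 29), so λ ≡ 24.
  x = λ² - 16 - 10 = 576 - 26 ≡ 28; y = λ·(16 - 28) - 6 ≡ 25. → (28, 25)
7G: (28, 25) + (10, 7). λ = (7 - 25)/(10 - 28) ≡ 11/11 mod 29. 11⁻¹ ≡ 8 (mod 29) since 11·8 = 88 ≡ 1, so λ ≡ 1.
  x = λ² - 28 - 10 = 1 - 38 ≡ 21; y = λ·(28 - 21) - 25 ≡ 11. → (21, 11)
8G: (21, 11) + (10, 7). λ = (7 - 11)/(10 - 21) ≡ 25/18 mod 29. 18⁻¹ ≡ 21 (mod 29), so λ ≡ 3.
  x = λ² - 21 - 10 = 9 - 31 ≡ 7; y = λ·(21 - 7) - 11 ≡ 2. → (7, 2)
9G: (7, 2) + (10, 7). λ = (7 - 2)/(10 - 7) ≡ 5/3 mod 29. 3⁻¹ ≡ 10 (mod 29) since 3·10 = 30 ≡ 1, so λ ≡ 21.
  x = λ² - 7 - 10 = 441 - 17 ≡ 18; y = λ·(7 - 18) - 2 ≡ 28. → (18, 28)
10G: (18, 28) + (10, 7). λ = (7 - 28)/(10 - 18) ≡ 8/21 mod 29. 21⁻¹ ≡ 18 (mod 29), so λ ≡ 28.
  x = λ² - 18 - 10 = 784 - 28 ≡ 2; y = λ·(18 - 2) - 28 ≡ 14. → (2, 14)
11G: (2, 14) + (10, 7). λ = (7 - 14)/(10 - 2) ≡ 22/8 mod 29. 8⁻¹ ≡ 11 (mod 29), so λ ≡ 10.
  x = λ² - 2 - 10 = 100 - 12 ≡ 1; y = λ·(2 - 1) - 14 ≡ 25. → (1, 25)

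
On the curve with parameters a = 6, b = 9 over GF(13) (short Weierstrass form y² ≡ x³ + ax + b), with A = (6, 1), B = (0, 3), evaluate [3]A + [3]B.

(8, 6)

First 3A:
Repeated addition: build up to 3A.
2A: tangent at (6, 1): λ = (3·6² + 6)/(2·1) ≡ 10/2. 2⁻¹ ≡ 7 (mod 13), so λ ≡ 10·7 ≡ 5.
  x = λ² - 6 - 6 = 25 - 12 ≡ 0; y = λ·(6 - 0) - 1 ≡ 3. → (0, 3)
3A: (0, 3) + (6, 1). λ = (1 - 3)/(6 - 0) ≡ 11/6 mod 13. 6⁻¹ ≡ 11 (mod 13), so λ ≡ 4.
  x = λ² - 0 - 6 = 16 - 6 ≡ 10; y = λ·(0 - 10) - 3 ≡ 9. → (10, 9)
3A = (10, 9).
Next 3B:
Repeated addition: build up to 3B.
2B: tangent at (0, 3): λ = (3·0² + 6)/(2·3) ≡ 6/6. 6⁻¹ ≡ 11 (mod 13), so λ ≡ 6·11 ≡ 1.
  x = λ² - 0 - 0 = 1 - 0 ≡ 1; y = λ·(0 - 1) - 3 ≡ 9. → (1, 9)
3B: (1, 9) + (0, 3). λ = (3 - 9)/(0 - 1) ≡ 7/12 mod 13. 12⁻¹ ≡ 12 (mod 13), so λ ≡ 6.
  x = λ² - 1 - 0 = 36 - 1 ≡ 9; y = λ·(1 - 9) - 9 ≡ 8. → (9, 8)
3B = (9, 8).
Finally 3A + 3B:
(10, 9) + (9, 8). λ = (8 - 9)/(9 - 10) ≡ 12/12 mod 13. 12⁻¹ ≡ 12 (mod 13), so λ ≡ 1.
  x = λ² - 10 - 9 = 1 - 19 ≡ 8; y = λ·(10 - 8) - 9 ≡ 6. → (8, 6)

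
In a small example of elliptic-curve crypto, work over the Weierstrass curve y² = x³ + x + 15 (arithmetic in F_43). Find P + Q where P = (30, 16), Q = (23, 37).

(30, 16) + (23, 37). λ = (37 - 16)/(23 - 30) ≡ 21/36 mod 43. 36⁻¹ ≡ 6 (mod 43) since 36·6 = 216 ≡ 1, so λ ≡ 40.
  x = λ² - 30 - 23 = 1600 - 53 ≡ 42; y = λ·(30 - 42) - 16 ≡ 20. → (42, 20)

(42, 20)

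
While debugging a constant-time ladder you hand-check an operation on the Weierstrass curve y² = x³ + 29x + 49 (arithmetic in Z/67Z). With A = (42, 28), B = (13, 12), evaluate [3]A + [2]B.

First 3A:
Repeated addition: build up to 3A.
2A: tangent at (42, 28): λ = (3·42² + 29)/(2·28) ≡ 28/56. 56⁻¹ ≡ 6 (mod 67), so λ ≡ 28·6 ≡ 34.
  x = λ² - 42 - 42 = 1156 - 84 ≡ 0; y = λ·(42 - 0) - 28 ≡ 60. → (0, 60)
3A: (0, 60) + (42, 28). λ = (28 - 60)/(42 - 0) ≡ 35/42 mod 67. 42⁻¹ ≡ 8 (mod 67) since 42·8 = 336 ≡ 1, so λ ≡ 12.
  x = λ² - 0 - 42 = 144 - 42 ≡ 35; y = λ·(0 - 35) - 60 ≡ 56. → (35, 56)
3A = (35, 56).
Next 2B:
Repeated addition: build up to 2B.
2B: tangent at (13, 12): λ = (3·13² + 29)/(2·12) ≡ 0/24. 24⁻¹ ≡ 14 (mod 67), so λ ≡ 0·14 ≡ 0.
  x = λ² - 13 - 13 = 0 - 26 ≡ 41; y = λ·(13 - 41) - 12 ≡ 55. → (41, 55)
2B = (41, 55).
Finally 3A + 2B:
(35, 56) + (41, 55). λ = (55 - 56)/(41 - 35) ≡ 66/6 mod 67. 6⁻¹ ≡ 56 (mod 67) since 6·56 = 336 ≡ 1, so λ ≡ 11.
  x = λ² - 35 - 41 = 121 - 76 ≡ 45; y = λ·(35 - 45) - 56 ≡ 35. → (45, 35)

(45, 35)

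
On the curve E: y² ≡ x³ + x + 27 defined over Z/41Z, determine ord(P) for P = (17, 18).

2P: tangent at (17, 18): λ = (3·17² + 1)/(2·18) ≡ 7/36. 36⁻¹ ≡ 8 (mod 41), so λ ≡ 7·8 ≡ 15.
  x = λ² - 17 - 17 = 225 - 34 ≡ 27; y = λ·(17 - 27) - 18 ≡ 37. → (27, 37)
3P: (27, 37) + (17, 18). λ = (18 - 37)/(17 - 27) ≡ 22/31 mod 41. 31⁻¹ ≡ 4 (mod 41), so λ ≡ 6.
  x = λ² - 27 - 17 = 36 - 44 ≡ 33; y = λ·(27 - 33) - 37 ≡ 9. → (33, 9)
4P: (33, 9) + (17, 18). λ = (18 - 9)/(17 - 33) ≡ 9/25 mod 41. 25⁻¹ ≡ 23 (mod 41) since 25·23 = 575 ≡ 1, so λ ≡ 2.
  x = λ² - 33 - 17 = 4 - 50 ≡ 36; y = λ·(33 - 36) - 9 ≡ 26. → (36, 26)
5P: (36, 26) + (17, 18). λ = (18 - 26)/(17 - 36) ≡ 33/22 mod 41. 22⁻¹ ≡ 28 (mod 41), so λ ≡ 22.
  x = λ² - 36 - 17 = 484 - 53 ≡ 21; y = λ·(36 - 21) - 26 ≡ 17. → (21, 17)
6P: (21, 17) + (17, 18). λ = (18 - 17)/(17 - 21) ≡ 1/37 mod 41. 37⁻¹ ≡ 10 (mod 41), so λ ≡ 10.
  x = λ² - 21 - 17 = 100 - 38 ≡ 21; y = λ·(21 - 21) - 17 ≡ 24. → (21, 24)
7P: (21, 24) + (17, 18). λ = (18 - 24)/(17 - 21) ≡ 35/37 mod 41. 37⁻¹ ≡ 10 (mod 41), so λ ≡ 22.
  x = λ² - 21 - 17 = 484 - 38 ≡ 36; y = λ·(21 - 36) - 24 ≡ 15. → (36, 15)
8P: (36, 15) + (17, 18). λ = (18 - 15)/(17 - 36) ≡ 3/22 mod 41. 22⁻¹ ≡ 28 (mod 41), so λ ≡ 2.
  x = λ² - 36 - 17 = 4 - 53 ≡ 33; y = λ·(36 - 33) - 15 ≡ 32. → (33, 32)
9P: (33, 32) + (17, 18). λ = (18 - 32)/(17 - 33) ≡ 27/25 mod 41. 25⁻¹ ≡ 23 (mod 41) since 25·23 = 575 ≡ 1, so λ ≡ 6.
  x = λ² - 33 - 17 = 36 - 50 ≡ 27; y = λ·(33 - 27) - 32 ≡ 4. → (27, 4)
10P: (27, 4) + (17, 18). λ = (18 - 4)/(17 - 27) ≡ 14/31 mod 41. 31⁻¹ ≡ 4 (mod 41), so λ ≡ 15.
  x = λ² - 27 - 17 = 225 - 44 ≡ 17; y = λ·(27 - 17) - 4 ≡ 23. → (17, 23)
11P: (17, 23) + (17, 18): same x and y₁ ≡ -y₂, so the sum is the point at infinity.
11P = the point at infinity, so the order is 11.

11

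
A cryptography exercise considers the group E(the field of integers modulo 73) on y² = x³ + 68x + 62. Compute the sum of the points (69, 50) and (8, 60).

(69, 50) + (8, 60). λ = (60 - 50)/(8 - 69) ≡ 10/12 mod 73. 12⁻¹ ≡ 67 (mod 73) since 12·67 = 804 ≡ 1, so λ ≡ 13.
  x = λ² - 69 - 8 = 169 - 77 ≡ 19; y = λ·(69 - 19) - 50 ≡ 16. → (19, 16)

(19, 16)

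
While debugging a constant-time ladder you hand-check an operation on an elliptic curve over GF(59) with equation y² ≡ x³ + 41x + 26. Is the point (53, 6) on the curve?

y² = 6² ≡ 36; x³ + 41x + 26 = 151076 ≡ 36 (mod 59). 36 = 36.

yes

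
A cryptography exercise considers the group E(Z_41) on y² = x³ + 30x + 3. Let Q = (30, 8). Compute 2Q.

(14, 16)

tangent at (30, 8): λ = (3·30² + 30)/(2·8) ≡ 24/16. 16⁻¹ ≡ 18 (mod 41), so λ ≡ 24·18 ≡ 22.
  x = λ² - 30 - 30 = 484 - 60 ≡ 14; y = λ·(30 - 14) - 8 ≡ 16. → (14, 16)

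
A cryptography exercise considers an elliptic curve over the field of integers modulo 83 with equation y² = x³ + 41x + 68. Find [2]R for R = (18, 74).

tangent at (18, 74): λ = (3·18² + 41)/(2·74) ≡ 17/65. 65⁻¹ ≡ 23 (mod 83) since 65·23 = 1495 ≡ 1, so λ ≡ 17·23 ≡ 59.
  x = λ² - 18 - 18 = 3481 - 36 ≡ 42; y = λ·(18 - 42) - 74 ≡ 4. → (42, 4)

(42, 4)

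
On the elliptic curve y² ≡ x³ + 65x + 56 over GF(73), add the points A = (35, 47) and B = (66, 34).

(35, 47) + (66, 34). λ = (34 - 47)/(66 - 35) ≡ 60/31 mod 73. 31⁻¹ ≡ 33 (mod 73) since 31·33 = 1023 ≡ 1, so λ ≡ 9.
  x = λ² - 35 - 66 = 81 - 101 ≡ 53; y = λ·(35 - 53) - 47 ≡ 10. → (53, 10)

(53, 10)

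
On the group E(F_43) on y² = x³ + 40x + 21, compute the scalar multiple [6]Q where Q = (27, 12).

Double-and-add on 6 = (110)₂. Start with Q = (27, 12) for the leading 1-bit.
double: tangent at (27, 12): λ = (3·27² + 40)/(2·12) ≡ 34/24. 24⁻¹ ≡ 9 (mod 43), so λ ≡ 34·9 ≡ 5.
  x = λ² - 27 - 27 = 25 - 54 ≡ 14; y = λ·(27 - 14) - 12 ≡ 10. → (14, 10)
add Q: (14, 10) + (27, 12). λ = (12 - 10)/(27 - 14) ≡ 2/13 mod 43. 13⁻¹ ≡ 10 (mod 43) since 13·10 = 130 ≡ 1, so λ ≡ 20.
  x = λ² - 14 - 27 = 400 - 41 ≡ 15; y = λ·(14 - 15) - 10 ≡ 13. → (15, 13)
double: tangent at (15, 13): λ = (3·15² + 40)/(2·13) ≡ 27/26. 26⁻¹ ≡ 5 (mod 43) since 26·5 = 130 ≡ 1, so λ ≡ 27·5 ≡ 6.
  x = λ² - 15 - 15 = 36 - 30 ≡ 6; y = λ·(15 - 6) - 13 ≡ 41. → (6, 41)

(6, 41)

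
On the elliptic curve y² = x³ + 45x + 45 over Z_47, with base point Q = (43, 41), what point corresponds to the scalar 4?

Double-and-add on 4 = (100)₂. Start with Q = (43, 41) for the leading 1-bit.
double: tangent at (43, 41): λ = (3·43² + 45)/(2·41) ≡ 46/35. 35⁻¹ ≡ 43 (mod 47) since 35·43 = 1505 ≡ 1, so λ ≡ 46·43 ≡ 4.
  x = λ² - 43 - 43 = 16 - 86 ≡ 24; y = λ·(43 - 24) - 41 ≡ 35. → (24, 35)
double: tangent at (24, 35): λ = (3·24² + 45)/(2·35) ≡ 34/23. 23⁻¹ ≡ 45 (mod 47) since 23·45 = 1035 ≡ 1, so λ ≡ 34·45 ≡ 26.
  x = λ² - 24 - 24 = 676 - 48 ≡ 17; y = λ·(24 - 17) - 35 ≡ 6. → (17, 6)

(17, 6)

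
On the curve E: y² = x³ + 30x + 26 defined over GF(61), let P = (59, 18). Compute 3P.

(23, 45)

Repeated addition: build up to 3P.
2P: tangent at (59, 18): λ = (3·59² + 30)/(2·18) ≡ 42/36. 36⁻¹ ≡ 39 (mod 61), so λ ≡ 42·39 ≡ 52.
  x = λ² - 59 - 59 = 2704 - 118 ≡ 24; y = λ·(59 - 24) - 18 ≡ 33. → (24, 33)
3P: (24, 33) + (59, 18). λ = (18 - 33)/(59 - 24) ≡ 46/35 mod 61. 35⁻¹ ≡ 7 (mod 61), so λ ≡ 17.
  x = λ² - 24 - 59 = 289 - 83 ≡ 23; y = λ·(24 - 23) - 33 ≡ 45. → (23, 45)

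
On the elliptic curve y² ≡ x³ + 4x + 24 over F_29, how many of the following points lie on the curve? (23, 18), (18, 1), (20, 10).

(23, 18): 18² ≡ 5, rhs ≡ 16 → off.
(18, 1): 1² ≡ 1, rhs ≡ 12 → off.
(20, 10): 10² ≡ 13, rhs ≡ 13 → on.

1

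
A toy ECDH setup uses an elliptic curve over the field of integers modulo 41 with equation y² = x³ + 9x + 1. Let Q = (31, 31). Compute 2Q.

(29, 16)

tangent at (31, 31): λ = (3·31² + 9)/(2·31) ≡ 22/21. 21⁻¹ ≡ 2 (mod 41), so λ ≡ 22·2 ≡ 3.
  x = λ² - 31 - 31 = 9 - 62 ≡ 29; y = λ·(31 - 29) - 31 ≡ 16. → (29, 16)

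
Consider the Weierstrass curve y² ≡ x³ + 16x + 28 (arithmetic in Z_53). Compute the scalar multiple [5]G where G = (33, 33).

(22, 51)

Repeated addition: build up to 5G.
2G: tangent at (33, 33): λ = (3·33² + 16)/(2·33) ≡ 50/13. 13⁻¹ ≡ 49 (mod 53), so λ ≡ 50·49 ≡ 12.
  x = λ² - 33 - 33 = 144 - 66 ≡ 25; y = λ·(33 - 25) - 33 ≡ 10. → (25, 10)
3G: (25, 10) + (33, 33). λ = (33 - 10)/(33 - 25) ≡ 23/8 mod 53. 8⁻¹ ≡ 20 (mod 53), so λ ≡ 36.
  x = λ² - 25 - 33 = 1296 - 58 ≡ 19; y = λ·(25 - 19) - 10 ≡ 47. → (19, 47)
4G: (19, 47) + (33, 33). λ = (33 - 47)/(33 - 19) ≡ 39/14 mod 53. 14⁻¹ ≡ 19 (mod 53), so λ ≡ 52.
  x = λ² - 19 - 33 = 2704 - 52 ≡ 2; y = λ·(19 - 2) - 47 ≡ 42. → (2, 42)
5G: (2, 42) + (33, 33). λ = (33 - 42)/(33 - 2) ≡ 44/31 mod 53. 31⁻¹ ≡ 12 (mod 53), so λ ≡ 51.
  x = λ² - 2 - 33 = 2601 - 35 ≡ 22; y = λ·(2 - 22) - 42 ≡ 51. → (22, 51)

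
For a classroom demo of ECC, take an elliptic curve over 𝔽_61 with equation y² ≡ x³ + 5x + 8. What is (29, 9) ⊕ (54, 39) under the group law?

(38, 29)

(29, 9) + (54, 39). λ = (39 - 9)/(54 - 29) ≡ 30/25 mod 61. 25⁻¹ ≡ 22 (mod 61) since 25·22 = 550 ≡ 1, so λ ≡ 50.
  x = λ² - 29 - 54 = 2500 - 83 ≡ 38; y = λ·(29 - 38) - 9 ≡ 29. → (38, 29)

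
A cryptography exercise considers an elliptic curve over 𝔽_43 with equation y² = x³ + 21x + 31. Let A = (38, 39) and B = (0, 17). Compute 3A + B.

(22, 2)

First 3A:
Repeated addition: build up to 3A.
2A: tangent at (38, 39): λ = (3·38² + 21)/(2·39) ≡ 10/35. 35⁻¹ ≡ 16 (mod 43) since 35·16 = 560 ≡ 1, so λ ≡ 10·16 ≡ 31.
  x = λ² - 38 - 38 = 961 - 76 ≡ 25; y = λ·(38 - 25) - 39 ≡ 20. → (25, 20)
3A: (25, 20) + (38, 39). λ = (39 - 20)/(38 - 25) ≡ 19/13 mod 43. 13⁻¹ ≡ 10 (mod 43), so λ ≡ 18.
  x = λ² - 25 - 38 = 324 - 63 ≡ 3; y = λ·(25 - 3) - 20 ≡ 32. → (3, 32)
3A = (3, 32).
Finally 3A + B:
(3, 32) + (0, 17). λ = (17 - 32)/(0 - 3) ≡ 28/40 mod 43. 40⁻¹ ≡ 14 (mod 43) since 40·14 = 560 ≡ 1, so λ ≡ 5.
  x = λ² - 3 - 0 = 25 - 3 ≡ 22; y = λ·(3 - 22) - 32 ≡ 2. → (22, 2)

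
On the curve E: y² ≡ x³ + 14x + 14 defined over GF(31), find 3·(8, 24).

Write Q = (8, 24).
Repeated addition: build up to 3Q.
2Q: tangent at (8, 24): λ = (3·8² + 14)/(2·24) ≡ 20/17. 17⁻¹ ≡ 11 (mod 31), so λ ≡ 20·11 ≡ 3.
  x = λ² - 8 - 8 = 9 - 16 ≡ 24; y = λ·(8 - 24) - 24 ≡ 21. → (24, 21)
3Q: (24, 21) + (8, 24). λ = (24 - 21)/(8 - 24) ≡ 3/15 mod 31. 15⁻¹ ≡ 29 (mod 31), so λ ≡ 25.
  x = λ² - 24 - 8 = 625 - 32 ≡ 4; y = λ·(24 - 4) - 21 ≡ 14. → (4, 14)

(4, 14)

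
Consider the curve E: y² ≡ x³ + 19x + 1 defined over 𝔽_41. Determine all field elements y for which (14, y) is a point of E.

x³ + 19x + 1 = 3011 ≡ 18 (mod 41).
Square roots of 18 mod 41: 10 and 31 (since 10² = 100 ≡ 18).

10, 31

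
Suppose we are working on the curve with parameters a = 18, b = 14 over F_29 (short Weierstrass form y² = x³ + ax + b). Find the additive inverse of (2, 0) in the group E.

(2, 0)

-(2, 0) = (2, -0 mod 29) = (2, 0).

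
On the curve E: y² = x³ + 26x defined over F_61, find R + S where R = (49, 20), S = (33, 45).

(26, 47)

(49, 20) + (33, 45). λ = (45 - 20)/(33 - 49) ≡ 25/45 mod 61. 45⁻¹ ≡ 19 (mod 61) since 45·19 = 855 ≡ 1, so λ ≡ 48.
  x = λ² - 49 - 33 = 2304 - 82 ≡ 26; y = λ·(49 - 26) - 20 ≡ 47. → (26, 47)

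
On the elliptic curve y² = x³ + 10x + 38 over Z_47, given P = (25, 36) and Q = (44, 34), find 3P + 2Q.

(6, 28)

First 3P:
Repeated addition: build up to 3P.
2P: tangent at (25, 36): λ = (3·25² + 10)/(2·36) ≡ 5/25. 25⁻¹ ≡ 32 (mod 47) since 25·32 = 800 ≡ 1, so λ ≡ 5·32 ≡ 19.
  x = λ² - 25 - 25 = 361 - 50 ≡ 29; y = λ·(25 - 29) - 36 ≡ 29. → (29, 29)
3P: (29, 29) + (25, 36). λ = (36 - 29)/(25 - 29) ≡ 7/43 mod 47. 43⁻¹ ≡ 35 (mod 47), so λ ≡ 10.
  x = λ² - 29 - 25 = 100 - 54 ≡ 46; y = λ·(29 - 46) - 29 ≡ 36. → (46, 36)
3P = (46, 36).
Next 2Q:
Repeated addition: build up to 2Q.
2Q: tangent at (44, 34): λ = (3·44² + 10)/(2·34) ≡ 37/21. 21⁻¹ ≡ 9 (mod 47), so λ ≡ 37·9 ≡ 4.
  x = λ² - 44 - 44 = 16 - 88 ≡ 22; y = λ·(44 - 22) - 34 ≡ 7. → (22, 7)
2Q = (22, 7).
Finally 3P + 2Q:
(46, 36) + (22, 7). λ = (7 - 36)/(22 - 46) ≡ 18/23 mod 47. 23⁻¹ ≡ 45 (mod 47), so λ ≡ 11.
  x = λ² - 46 - 22 = 121 - 68 ≡ 6; y = λ·(46 - 6) - 36 ≡ 28. → (6, 28)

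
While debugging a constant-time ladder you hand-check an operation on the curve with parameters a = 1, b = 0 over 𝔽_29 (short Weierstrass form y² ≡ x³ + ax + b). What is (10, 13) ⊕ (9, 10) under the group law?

(19, 18)

(10, 13) + (9, 10). λ = (10 - 13)/(9 - 10) ≡ 26/28 mod 29. 28⁻¹ ≡ 28 (mod 29) since 28·28 = 784 ≡ 1, so λ ≡ 3.
  x = λ² - 10 - 9 = 9 - 19 ≡ 19; y = λ·(10 - 19) - 13 ≡ 18. → (19, 18)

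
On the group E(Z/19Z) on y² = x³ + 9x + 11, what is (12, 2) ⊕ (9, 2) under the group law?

(12, 2) + (9, 2). λ = (2 - 2)/(9 - 12) ≡ 0/16 mod 19. 16⁻¹ ≡ 6 (mod 19), so λ ≡ 0.
  x = λ² - 12 - 9 = 0 - 21 ≡ 17; y = λ·(12 - 17) - 2 ≡ 17. → (17, 17)

(17, 17)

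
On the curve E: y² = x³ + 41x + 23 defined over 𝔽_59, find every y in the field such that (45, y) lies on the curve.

3, 56

x³ + 41x + 23 = 92993 ≡ 9 (mod 59).
Square roots of 9 mod 59: 3 and 56 (since 3² = 9 ≡ 9).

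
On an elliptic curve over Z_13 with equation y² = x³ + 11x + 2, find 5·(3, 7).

Write Q = (3, 7).
Double-and-add on 5 = (101)₂. Start with Q = (3, 7) for the leading 1-bit.
double: tangent at (3, 7): λ = (3·3² + 11)/(2·7) ≡ 12/1. 1⁻¹ ≡ 1 (mod 13) since 1·1 = 1 ≡ 1, so λ ≡ 12·1 ≡ 12.
  x = λ² - 3 - 3 = 144 - 6 ≡ 8; y = λ·(3 - 8) - 7 ≡ 11. → (8, 11)
double: tangent at (8, 11): λ = (3·8² + 11)/(2·11) ≡ 8/9. 9⁻¹ ≡ 3 (mod 13) since 9·3 = 27 ≡ 1, so λ ≡ 8·3 ≡ 11.
  x = λ² - 8 - 8 = 121 - 16 ≡ 1; y = λ·(8 - 1) - 11 ≡ 1. → (1, 1)
add Q: (1, 1) + (3, 7). λ = (7 - 1)/(3 - 1) ≡ 6/2 mod 13. 2⁻¹ ≡ 7 (mod 13), so λ ≡ 3.
  x = λ² - 1 - 3 = 9 - 4 ≡ 5; y = λ·(1 - 5) - 1 ≡ 0. → (5, 0)

(5, 0)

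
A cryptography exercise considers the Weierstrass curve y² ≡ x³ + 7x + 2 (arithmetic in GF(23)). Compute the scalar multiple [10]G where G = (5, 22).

Double-and-add on 10 = (1010)₂. Start with G = (5, 22) for the leading 1-bit.
double: tangent at (5, 22): λ = (3·5² + 7)/(2·22) ≡ 13/21. 21⁻¹ ≡ 11 (mod 23) since 21·11 = 231 ≡ 1, so λ ≡ 13·11 ≡ 5.
  x = λ² - 5 - 5 = 25 - 10 ≡ 15; y = λ·(5 - 15) - 22 ≡ 20. → (15, 20)
double: tangent at (15, 20): λ = (3·15² + 7)/(2·20) ≡ 15/17. 17⁻¹ ≡ 19 (mod 23), so λ ≡ 15·19 ≡ 9.
  x = λ² - 15 - 15 = 81 - 30 ≡ 5; y = λ·(15 - 5) - 20 ≡ 1. → (5, 1)
add G: (5, 1) + (5, 22): same x and y₁ ≡ -y₂, so the sum is O.
double: O + O = O (identity).

O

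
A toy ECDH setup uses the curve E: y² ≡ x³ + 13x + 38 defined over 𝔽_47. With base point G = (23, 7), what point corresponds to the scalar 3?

Repeated addition: build up to 3G.
2G: tangent at (23, 7): λ = (3·23² + 13)/(2·7) ≡ 2/14. 14⁻¹ ≡ 37 (mod 47), so λ ≡ 2·37 ≡ 27.
  x = λ² - 23 - 23 = 729 - 46 ≡ 25; y = λ·(23 - 25) - 7 ≡ 33. → (25, 33)
3G: (25, 33) + (23, 7). λ = (7 - 33)/(23 - 25) ≡ 21/45 mod 47. 45⁻¹ ≡ 23 (mod 47) since 45·23 = 1035 ≡ 1, so λ ≡ 13.
  x = λ² - 25 - 23 = 169 - 48 ≡ 27; y = λ·(25 - 27) - 33 ≡ 35. → (27, 35)

(27, 35)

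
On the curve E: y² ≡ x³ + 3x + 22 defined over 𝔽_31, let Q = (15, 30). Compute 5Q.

(27, 16)

Repeated addition: build up to 5Q.
2Q: tangent at (15, 30): λ = (3·15² + 3)/(2·30) ≡ 27/29. 29⁻¹ ≡ 15 (mod 31), so λ ≡ 27·15 ≡ 2.
  x = λ² - 15 - 15 = 4 - 30 ≡ 5; y = λ·(15 - 5) - 30 ≡ 21. → (5, 21)
3Q: (5, 21) + (15, 30). λ = (30 - 21)/(15 - 5) ≡ 9/10 mod 31. 10⁻¹ ≡ 28 (mod 31), so λ ≡ 4.
  x = λ² - 5 - 15 = 16 - 20 ≡ 27; y = λ·(5 - 27) - 21 ≡ 15. → (27, 15)
4Q: (27, 15) + (15, 30). λ = (30 - 15)/(15 - 27) ≡ 15/19 mod 31. 19⁻¹ ≡ 18 (mod 31), so λ ≡ 22.
  x = λ² - 27 - 15 = 484 - 42 ≡ 8; y = λ·(27 - 8) - 15 ≡ 0. → (8, 0)
5Q: (8, 0) + (15, 30). λ = (30 - 0)/(15 - 8) ≡ 30/7 mod 31. 7⁻¹ ≡ 9 (mod 31) since 7·9 = 63 ≡ 1, so λ ≡ 22.
  x = λ² - 8 - 15 = 484 - 23 ≡ 27; y = λ·(8 - 27) - 0 ≡ 16. → (27, 16)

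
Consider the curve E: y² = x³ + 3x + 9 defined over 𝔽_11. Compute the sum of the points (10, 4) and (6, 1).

(10, 4) + (6, 1). λ = (1 - 4)/(6 - 10) ≡ 8/7 mod 11. 7⁻¹ ≡ 8 (mod 11), so λ ≡ 9.
  x = λ² - 10 - 6 = 81 - 16 ≡ 10; y = λ·(10 - 10) - 4 ≡ 7. → (10, 7)

(10, 7)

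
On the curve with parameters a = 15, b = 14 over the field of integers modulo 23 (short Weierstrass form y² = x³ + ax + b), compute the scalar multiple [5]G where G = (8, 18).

(12, 17)

Double-and-add on 5 = (101)₂. Start with G = (8, 18) for the leading 1-bit.
double: tangent at (8, 18): λ = (3·8² + 15)/(2·18) ≡ 0/13. 13⁻¹ ≡ 16 (mod 23) since 13·16 = 208 ≡ 1, so λ ≡ 0·16 ≡ 0.
  x = λ² - 8 - 8 = 0 - 16 ≡ 7; y = λ·(8 - 7) - 18 ≡ 5. → (7, 5)
double: tangent at (7, 5): λ = (3·7² + 15)/(2·5) ≡ 1/10. 10⁻¹ ≡ 7 (mod 23) since 10·7 = 70 ≡ 1, so λ ≡ 1·7 ≡ 7.
  x = λ² - 7 - 7 = 49 - 14 ≡ 12; y = λ·(7 - 12) - 5 ≡ 6. → (12, 6)
add G: (12, 6) + (8, 18). λ = (18 - 6)/(8 - 12) ≡ 12/19 mod 23. 19⁻¹ ≡ 17 (mod 23), so λ ≡ 20.
  x = λ² - 12 - 8 = 400 - 20 ≡ 12; y = λ·(12 - 12) - 6 ≡ 17. → (12, 17)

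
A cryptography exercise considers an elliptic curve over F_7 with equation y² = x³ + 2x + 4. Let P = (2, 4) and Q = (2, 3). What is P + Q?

O

The two points share x = 2 and their y-coordinates satisfy 4 + 3 ≡ 0 (mod 7), so they are inverses. Their sum is O.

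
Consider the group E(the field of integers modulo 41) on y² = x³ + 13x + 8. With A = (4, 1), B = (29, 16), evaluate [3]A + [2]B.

(29, 16)

First 3A:
Repeated addition: build up to 3A.
2A: tangent at (4, 1): λ = (3·4² + 13)/(2·1) ≡ 20/2. 2⁻¹ ≡ 21 (mod 41), so λ ≡ 20·21 ≡ 10.
  x = λ² - 4 - 4 = 100 - 8 ≡ 10; y = λ·(4 - 10) - 1 ≡ 21. → (10, 21)
3A: (10, 21) + (4, 1). λ = (1 - 21)/(4 - 10) ≡ 21/35 mod 41. 35⁻¹ ≡ 34 (mod 41), so λ ≡ 17.
  x = λ² - 10 - 4 = 289 - 14 ≡ 29; y = λ·(10 - 29) - 21 ≡ 25. → (29, 25)
3A = (29, 25).
Next 2B:
Repeated addition: build up to 2B.
2B: tangent at (29, 16): λ = (3·29² + 13)/(2·16) ≡ 35/32. 32⁻¹ ≡ 9 (mod 41), so λ ≡ 35·9 ≡ 28.
  x = λ² - 29 - 29 = 784 - 58 ≡ 29; y = λ·(29 - 29) - 16 ≡ 25. → (29, 25)
2B = (29, 25).
Finally 3A + 2B:
tangent at (29, 25): λ = (3·29² + 13)/(2·25) ≡ 35/9. 9⁻¹ ≡ 32 (mod 41), so λ ≡ 35·32 ≡ 13.
  x = λ² - 29 - 29 = 169 - 58 ≡ 29; y = λ·(29 - 29) - 25 ≡ 16. → (29, 16)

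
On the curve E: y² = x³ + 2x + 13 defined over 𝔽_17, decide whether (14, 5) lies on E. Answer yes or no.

y² = 5² ≡ 8; x³ + 2x + 13 = 2785 ≡ 14 (mod 17). 8 ≠ 14.

no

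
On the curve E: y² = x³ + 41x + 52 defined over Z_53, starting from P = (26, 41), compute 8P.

Repeated addition: build up to 8P.
2P: tangent at (26, 41): λ = (3·26² + 41)/(2·41) ≡ 2/29. 29⁻¹ ≡ 11 (mod 53) since 29·11 = 319 ≡ 1, so λ ≡ 2·11 ≡ 22.
  x = λ² - 26 - 26 = 484 - 52 ≡ 8; y = λ·(26 - 8) - 41 ≡ 37. → (8, 37)
3P: (8, 37) + (26, 41). λ = (41 - 37)/(26 - 8) ≡ 4/18 mod 53. 18⁻¹ ≡ 3 (mod 53) since 18·3 = 54 ≡ 1, so λ ≡ 12.
  x = λ² - 8 - 26 = 144 - 34 ≡ 4; y = λ·(8 - 4) - 37 ≡ 11. → (4, 11)
4P: (4, 11) + (26, 41). λ = (41 - 11)/(26 - 4) ≡ 30/22 mod 53. 22⁻¹ ≡ 41 (mod 53), so λ ≡ 11.
  x = λ² - 4 - 26 = 121 - 30 ≡ 38; y = λ·(4 - 38) - 11 ≡ 39. → (38, 39)
5P: (38, 39) + (26, 41). λ = (41 - 39)/(26 - 38) ≡ 2/41 mod 53. 41⁻¹ ≡ 22 (mod 53), so λ ≡ 44.
  x = λ² - 38 - 26 = 1936 - 64 ≡ 17; y = λ·(38 - 17) - 39 ≡ 37. → (17, 37)
6P: (17, 37) + (26, 41). λ = (41 - 37)/(26 - 17) ≡ 4/9 mod 53. 9⁻¹ ≡ 6 (mod 53), so λ ≡ 24.
  x = λ² - 17 - 26 = 576 - 43 ≡ 3; y = λ·(17 - 3) - 37 ≡ 34. → (3, 34)
7P: (3, 34) + (26, 41). λ = (41 - 34)/(26 - 3) ≡ 7/23 mod 53. 23⁻¹ ≡ 30 (mod 53) since 23·30 = 690 ≡ 1, so λ ≡ 51.
  x = λ² - 3 - 26 = 2601 - 29 ≡ 28; y = λ·(3 - 28) - 34 ≡ 16. → (28, 16)
8P: (28, 16) + (26, 41). λ = (41 - 16)/(26 - 28) ≡ 25/51 mod 53. 51⁻¹ ≡ 26 (mod 53), so λ ≡ 14.
  x = λ² - 28 - 26 = 196 - 54 ≡ 36; y = λ·(28 - 36) - 16 ≡ 31. → (36, 31)

(36, 31)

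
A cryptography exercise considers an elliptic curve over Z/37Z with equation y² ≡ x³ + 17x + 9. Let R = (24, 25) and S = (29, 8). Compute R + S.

(24, 25) + (29, 8). λ = (8 - 25)/(29 - 24) ≡ 20/5 mod 37. 5⁻¹ ≡ 15 (mod 37), so λ ≡ 4.
  x = λ² - 24 - 29 = 16 - 53 ≡ 0; y = λ·(24 - 0) - 25 ≡ 34. → (0, 34)

(0, 34)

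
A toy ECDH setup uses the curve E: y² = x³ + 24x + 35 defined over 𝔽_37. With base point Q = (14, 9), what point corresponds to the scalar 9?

Repeated addition: build up to 9Q.
2Q: tangent at (14, 9): λ = (3·14² + 24)/(2·9) ≡ 20/18. 18⁻¹ ≡ 35 (mod 37), so λ ≡ 20·35 ≡ 34.
  x = λ² - 14 - 14 = 1156 - 28 ≡ 18; y = λ·(14 - 18) - 9 ≡ 3. → (18, 3)
3Q: (18, 3) + (14, 9). λ = (9 - 3)/(14 - 18) ≡ 6/33 mod 37. 33⁻¹ ≡ 9 (mod 37), so λ ≡ 17.
  x = λ² - 18 - 14 = 289 - 32 ≡ 35; y = λ·(18 - 35) - 3 ≡ 4. → (35, 4)
4Q: (35, 4) + (14, 9). λ = (9 - 4)/(14 - 35) ≡ 5/16 mod 37. 16⁻¹ ≡ 7 (mod 37), so λ ≡ 35.
  x = λ² - 35 - 14 = 1225 - 49 ≡ 29; y = λ·(35 - 29) - 4 ≡ 21. → (29, 21)
5Q: (29, 21) + (14, 9). λ = (9 - 21)/(14 - 29) ≡ 25/22 mod 37. 22⁻¹ ≡ 32 (mod 37) since 22·32 = 704 ≡ 1, so λ ≡ 23.
  x = λ² - 29 - 14 = 529 - 43 ≡ 5; y = λ·(29 - 5) - 21 ≡ 13. → (5, 13)
6Q: (5, 13) + (14, 9). λ = (9 - 13)/(14 - 5) ≡ 33/9 mod 37. 9⁻¹ ≡ 33 (mod 37), so λ ≡ 16.
  x = λ² - 5 - 14 = 256 - 19 ≡ 15; y = λ·(5 - 15) - 13 ≡ 12. → (15, 12)
7Q: (15, 12) + (14, 9). λ = (9 - 12)/(14 - 15) ≡ 34/36 mod 37. 36⁻¹ ≡ 36 (mod 37), so λ ≡ 3.
  x = λ² - 15 - 14 = 9 - 29 ≡ 17; y = λ·(15 - 17) - 12 ≡ 19. → (17, 19)
8Q: (17, 19) + (14, 9). λ = (9 - 19)/(14 - 17) ≡ 27/34 mod 37. 34⁻¹ ≡ 12 (mod 37), so λ ≡ 28.
  x = λ² - 17 - 14 = 784 - 31 ≡ 13; y = λ·(17 - 13) - 19 ≡ 19. → (13, 19)
9Q: (13, 19) + (14, 9). λ = (9 - 19)/(14 - 13) ≡ 27/1 mod 37. 1⁻¹ ≡ 1 (mod 37), so λ ≡ 27.
  x = λ² - 13 - 14 = 729 - 27 ≡ 36; y = λ·(13 - 36) - 19 ≡ 26. → (36, 26)

(36, 26)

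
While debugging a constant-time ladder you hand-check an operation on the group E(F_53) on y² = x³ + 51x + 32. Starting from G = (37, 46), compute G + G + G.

Repeated addition: build up to 3G.
2G: tangent at (37, 46): λ = (3·37² + 51)/(2·46) ≡ 24/39. 39⁻¹ ≡ 34 (mod 53) since 39·34 = 1326 ≡ 1, so λ ≡ 24·34 ≡ 21.
  x = λ² - 37 - 37 = 441 - 74 ≡ 49; y = λ·(37 - 49) - 46 ≡ 20. → (49, 20)
3G: (49, 20) + (37, 46). λ = (46 - 20)/(37 - 49) ≡ 26/41 mod 53. 41⁻¹ ≡ 22 (mod 53), so λ ≡ 42.
  x = λ² - 49 - 37 = 1764 - 86 ≡ 35; y = λ·(49 - 35) - 20 ≡ 38. → (35, 38)

(35, 38)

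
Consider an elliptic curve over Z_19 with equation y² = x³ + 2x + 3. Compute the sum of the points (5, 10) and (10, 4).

(5, 10) + (10, 4). λ = (4 - 10)/(10 - 5) ≡ 13/5 mod 19. 5⁻¹ ≡ 4 (mod 19), so λ ≡ 14.
  x = λ² - 5 - 10 = 196 - 15 ≡ 10; y = λ·(5 - 10) - 10 ≡ 15. → (10, 15)

(10, 15)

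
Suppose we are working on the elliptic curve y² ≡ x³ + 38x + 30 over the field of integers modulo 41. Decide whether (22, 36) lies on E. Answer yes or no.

no

y² = 36² ≡ 25; x³ + 38x + 30 = 11514 ≡ 34 (mod 41). 25 ≠ 34.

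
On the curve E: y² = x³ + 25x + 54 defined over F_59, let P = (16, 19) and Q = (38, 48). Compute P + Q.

(16, 19) + (38, 48). λ = (48 - 19)/(38 - 16) ≡ 29/22 mod 59. 22⁻¹ ≡ 51 (mod 59), so λ ≡ 4.
  x = λ² - 16 - 38 = 16 - 54 ≡ 21; y = λ·(16 - 21) - 19 ≡ 20. → (21, 20)

(21, 20)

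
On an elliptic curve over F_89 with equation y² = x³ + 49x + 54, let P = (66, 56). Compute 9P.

(54, 63)

Repeated addition: build up to 9P.
2P: tangent at (66, 56): λ = (3·66² + 49)/(2·56) ≡ 34/23. 23⁻¹ ≡ 31 (mod 89), so λ ≡ 34·31 ≡ 75.
  x = λ² - 66 - 66 = 5625 - 132 ≡ 64; y = λ·(66 - 64) - 56 ≡ 5. → (64, 5)
3P: (64, 5) + (66, 56). λ = (56 - 5)/(66 - 64) ≡ 51/2 mod 89. 2⁻¹ ≡ 45 (mod 89) since 2·45 = 90 ≡ 1, so λ ≡ 70.
  x = λ² - 64 - 66 = 4900 - 130 ≡ 53; y = λ·(64 - 53) - 5 ≡ 53. → (53, 53)
4P: (53, 53) + (66, 56). λ = (56 - 53)/(66 - 53) ≡ 3/13 mod 89. 13⁻¹ ≡ 48 (mod 89) since 13·48 = 624 ≡ 1, so λ ≡ 55.
  x = λ² - 53 - 66 = 3025 - 119 ≡ 58; y = λ·(53 - 58) - 53 ≡ 28. → (58, 28)
5P: (58, 28) + (66, 56). λ = (56 - 28)/(66 - 58) ≡ 28/8 mod 89. 8⁻¹ ≡ 78 (mod 89) since 8·78 = 624 ≡ 1, so λ ≡ 48.
  x = λ² - 58 - 66 = 2304 - 124 ≡ 44; y = λ·(58 - 44) - 28 ≡ 21. → (44, 21)
6P: (44, 21) + (66, 56). λ = (56 - 21)/(66 - 44) ≡ 35/22 mod 89. 22⁻¹ ≡ 85 (mod 89) since 22·85 = 1870 ≡ 1, so λ ≡ 38.
  x = λ² - 44 - 66 = 1444 - 110 ≡ 88; y = λ·(44 - 88) - 21 ≡ 87. → (88, 87)
7P: (88, 87) + (66, 56). λ = (56 - 87)/(66 - 88) ≡ 58/67 mod 89. 67⁻¹ ≡ 4 (mod 89), so λ ≡ 54.
  x = λ² - 88 - 66 = 2916 - 154 ≡ 3; y = λ·(88 - 3) - 87 ≡ 53. → (3, 53)
8P: (3, 53) + (66, 56). λ = (56 - 53)/(66 - 3) ≡ 3/63 mod 89. 63⁻¹ ≡ 65 (mod 89), so λ ≡ 17.
  x = λ² - 3 - 66 = 289 - 69 ≡ 42; y = λ·(3 - 42) - 53 ≡ 85. → (42, 85)
9P: (42, 85) + (66, 56). λ = (56 - 85)/(66 - 42) ≡ 60/24 mod 89. 24⁻¹ ≡ 26 (mod 89), so λ ≡ 47.
  x = λ² - 42 - 66 = 2209 - 108 ≡ 54; y = λ·(42 - 54) - 85 ≡ 63. → (54, 63)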